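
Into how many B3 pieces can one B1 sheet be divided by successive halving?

4

B1 = 707 × 1000 mm; B3 = 353 × 500 mm.
Each halving step doubles the count; 2 steps from B1 to B3.
2^2 = 4.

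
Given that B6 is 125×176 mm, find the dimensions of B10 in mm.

B7: ⌊176/2⌋ × 125 = 88 × 125 mm
B8: ⌊125/2⌋ × 88 = 62 × 88 mm
B9: ⌊88/2⌋ × 62 = 44 × 62 mm
B10: ⌊62/2⌋ × 44 = 31 × 44 mm

31 × 44 mm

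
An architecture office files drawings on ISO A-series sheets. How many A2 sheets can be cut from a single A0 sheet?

A0 = 841 × 1189 mm; A2 = 420 × 594 mm.
Each halving step doubles the count; 2 steps from A0 to A2.
2^2 = 4.

4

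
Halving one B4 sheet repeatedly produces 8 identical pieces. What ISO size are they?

8 = 2^3, so 3 halving steps.
B4 → B5 → … → B7 after 3 steps.

B7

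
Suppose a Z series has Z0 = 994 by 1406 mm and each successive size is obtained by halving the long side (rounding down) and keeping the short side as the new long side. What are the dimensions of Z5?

Z1 = 703 × 994 mm (from Z0 by 1 halving).
Z2: ⌊994/2⌋ × 703 = 497 × 703 mm
Z3: ⌊703/2⌋ × 497 = 351 × 497 mm
Z4: ⌊497/2⌋ × 351 = 248 × 351 mm
Z5: ⌊351/2⌋ × 248 = 175 × 248 mm

175 × 248 mm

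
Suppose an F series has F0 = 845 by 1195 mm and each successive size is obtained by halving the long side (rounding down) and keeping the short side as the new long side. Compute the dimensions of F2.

422 × 597 mm

F1: ⌊1195/2⌋ × 845 = 597 × 845 mm
F2: ⌊845/2⌋ × 597 = 422 × 597 mm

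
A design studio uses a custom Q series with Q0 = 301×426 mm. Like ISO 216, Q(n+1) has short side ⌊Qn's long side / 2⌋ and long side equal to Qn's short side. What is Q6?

Q1: ⌊426/2⌋ × 301 = 213 × 301 mm
Q2: ⌊301/2⌋ × 213 = 150 × 213 mm
Q3: ⌊213/2⌋ × 150 = 106 × 150 mm
Q4: ⌊150/2⌋ × 106 = 75 × 106 mm
Q5: ⌊106/2⌋ × 75 = 53 × 75 mm
Q6: ⌊75/2⌋ × 53 = 37 × 53 mm

37 × 53 mm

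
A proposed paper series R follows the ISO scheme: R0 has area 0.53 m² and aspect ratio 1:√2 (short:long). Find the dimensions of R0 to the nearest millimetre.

612 × 866 mm

Let the short side be w mm. Then w · w√2 = 0.53 m² = 530,000 mm².
w² = 530,000/√2, so w ≈ 612.2 mm; long side = w√2 ≈ 865.8 mm.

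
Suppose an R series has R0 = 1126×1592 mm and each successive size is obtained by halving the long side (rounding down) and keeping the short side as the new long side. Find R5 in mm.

R1: ⌊1592/2⌋ × 1126 = 796 × 1126 mm
R2: ⌊1126/2⌋ × 796 = 563 × 796 mm
R3: ⌊796/2⌋ × 563 = 398 × 563 mm
R4: ⌊563/2⌋ × 398 = 281 × 398 mm
R5: ⌊398/2⌋ × 281 = 199 × 281 mm

199 × 281 mm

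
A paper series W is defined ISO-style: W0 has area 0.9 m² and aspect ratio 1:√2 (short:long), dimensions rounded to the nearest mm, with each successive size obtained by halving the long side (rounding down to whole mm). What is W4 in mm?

199 × 282 mm

Let W0's short side be w mm. w · w√2 = 0.9 m² = 900,000 mm², so w ≈ 797.7 mm and w√2 ≈ 1128.2 mm → W0 = 798 × 1128 mm.
W1: ⌊1128/2⌋ × 798 = 564 × 798 mm
W2: ⌊798/2⌋ × 564 = 399 × 564 mm
W3: ⌊564/2⌋ × 399 = 282 × 399 mm
W4: ⌊399/2⌋ × 282 = 199 × 282 mm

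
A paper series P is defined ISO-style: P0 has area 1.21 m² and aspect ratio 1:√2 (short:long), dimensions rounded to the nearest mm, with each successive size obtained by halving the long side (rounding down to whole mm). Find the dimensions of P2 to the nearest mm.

462 × 654 mm

Let P0's short side be w mm. w · w√2 = 1.21 m² = 1,210,000 mm², so w ≈ 925.0 mm and w√2 ≈ 1308.1 mm → P0 = 925 × 1308 mm.
P1: ⌊1308/2⌋ × 925 = 654 × 925 mm
P2: ⌊925/2⌋ × 654 = 462 × 654 mm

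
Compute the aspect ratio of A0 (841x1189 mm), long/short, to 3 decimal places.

1.414

1189 / 841 = 1.414
Matches √2 ≈ 1.414 — the ISO 216 defining ratio.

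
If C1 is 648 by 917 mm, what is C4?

229 × 324 mm

C2: ⌊917/2⌋ × 648 = 458 × 648 mm
C3: ⌊648/2⌋ × 458 = 324 × 458 mm
C4: ⌊458/2⌋ × 324 = 229 × 324 mm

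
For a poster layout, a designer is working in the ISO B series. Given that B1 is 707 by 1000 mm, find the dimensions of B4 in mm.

250 × 353 mm

B2: ⌊1000/2⌋ × 707 = 500 × 707 mm
B3: ⌊707/2⌋ × 500 = 353 × 500 mm
B4: ⌊500/2⌋ × 353 = 250 × 353 mm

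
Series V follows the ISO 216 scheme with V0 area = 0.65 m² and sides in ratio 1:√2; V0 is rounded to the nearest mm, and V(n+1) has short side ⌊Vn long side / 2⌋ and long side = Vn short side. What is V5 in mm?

119 × 169 mm

Let V0's short side be w mm. w · w√2 = 0.65 m² = 650,000 mm², so w ≈ 678.0 mm and w√2 ≈ 958.8 mm → V0 = 678 × 959 mm.
V1: ⌊959/2⌋ × 678 = 479 × 678 mm
V2: ⌊678/2⌋ × 479 = 339 × 479 mm
V3: ⌊479/2⌋ × 339 = 239 × 339 mm
V4: ⌊339/2⌋ × 239 = 169 × 239 mm
V5: ⌊239/2⌋ × 169 = 119 × 169 mm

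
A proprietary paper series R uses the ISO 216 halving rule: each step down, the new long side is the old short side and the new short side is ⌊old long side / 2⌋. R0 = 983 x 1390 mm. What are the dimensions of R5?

173 × 245 mm

R1: ⌊1390/2⌋ × 983 = 695 × 983 mm
R2: ⌊983/2⌋ × 695 = 491 × 695 mm
R3: ⌊695/2⌋ × 491 = 347 × 491 mm
R4: ⌊491/2⌋ × 347 = 245 × 347 mm
R5: ⌊347/2⌋ × 245 = 173 × 245 mm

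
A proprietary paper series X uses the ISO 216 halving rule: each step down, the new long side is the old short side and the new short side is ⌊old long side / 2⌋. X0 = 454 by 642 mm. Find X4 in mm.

X1: ⌊642/2⌋ × 454 = 321 × 454 mm
X2: ⌊454/2⌋ × 321 = 227 × 321 mm
X3: ⌊321/2⌋ × 227 = 160 × 227 mm
X4: ⌊227/2⌋ × 160 = 113 × 160 mm

113 × 160 mm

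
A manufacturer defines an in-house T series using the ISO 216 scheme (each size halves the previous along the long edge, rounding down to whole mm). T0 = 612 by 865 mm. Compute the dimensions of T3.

216 × 306 mm

T1: ⌊865/2⌋ × 612 = 432 × 612 mm
T2: ⌊612/2⌋ × 432 = 306 × 432 mm
T3: ⌊432/2⌋ × 306 = 216 × 306 mm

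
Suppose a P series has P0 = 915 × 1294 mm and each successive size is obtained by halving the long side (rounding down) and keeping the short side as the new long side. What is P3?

P1: ⌊1294/2⌋ × 915 = 647 × 915 mm
P2: ⌊915/2⌋ × 647 = 457 × 647 mm
P3: ⌊647/2⌋ × 457 = 323 × 457 mm

323 × 457 mm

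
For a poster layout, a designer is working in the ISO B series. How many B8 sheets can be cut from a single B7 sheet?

B7 = 88 × 125 mm; B8 = 62 × 88 mm.
Each halving step doubles the count; 1 step from B7 to B8.
2^1 = 2.

2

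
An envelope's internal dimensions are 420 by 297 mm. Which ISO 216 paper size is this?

A3 (297 × 420 mm)

Aspect ratio 420/297 ≈ 1.414 — close to the ISO √2 ≈ 1.414.
In the A-series (A0 area = 1 m²): A3 = 297 × 420 mm.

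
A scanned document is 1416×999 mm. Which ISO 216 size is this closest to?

B0 (1000 × 1414 mm)

Aspect ratio 1416/999 ≈ 1.417 — close to the ISO √2 ≈ 1.414.
In the B-series (B0 = 1000 × 1414 mm): B0 = 1000 × 1414 mm.
Off by 3 mm total — nearest standard size.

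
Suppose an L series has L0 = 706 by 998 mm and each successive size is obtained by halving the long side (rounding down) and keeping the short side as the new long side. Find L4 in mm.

L1: ⌊998/2⌋ × 706 = 499 × 706 mm
L2: ⌊706/2⌋ × 499 = 353 × 499 mm
L3: ⌊499/2⌋ × 353 = 249 × 353 mm
L4: ⌊353/2⌋ × 249 = 176 × 249 mm

176 × 249 mm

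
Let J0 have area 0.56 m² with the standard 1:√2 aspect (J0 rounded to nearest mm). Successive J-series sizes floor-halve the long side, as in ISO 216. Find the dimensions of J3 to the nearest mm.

Let J0's short side be w mm. w · w√2 = 0.56 m² = 560,000 mm², so w ≈ 629.3 mm and w√2 ≈ 889.9 mm → J0 = 629 × 890 mm.
J1: ⌊890/2⌋ × 629 = 445 × 629 mm
J2: ⌊629/2⌋ × 445 = 314 × 445 mm
J3: ⌊445/2⌋ × 314 = 222 × 314 mm

222 × 314 mm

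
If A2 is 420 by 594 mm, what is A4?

210 × 297 mm

A3: ⌊594/2⌋ × 420 = 297 × 420 mm
A4: ⌊420/2⌋ × 297 = 210 × 297 mm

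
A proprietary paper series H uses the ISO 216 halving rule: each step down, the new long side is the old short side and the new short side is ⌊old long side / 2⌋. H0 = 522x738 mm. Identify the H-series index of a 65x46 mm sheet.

H7

H0: 522 × 738 mm
H1: 369 × 522 mm
H2: 261 × 369 mm
H3: 184 × 261 mm
H4: 130 × 184 mm
H5: 92 × 130 mm
H6: 65 × 92 mm
H7: 46 × 65 mm
H8: 32 × 46 mm
→ matches H7.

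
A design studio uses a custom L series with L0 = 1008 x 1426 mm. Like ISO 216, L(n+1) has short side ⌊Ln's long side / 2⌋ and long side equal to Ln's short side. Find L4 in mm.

L1 = 713 × 1008 mm (from L0 by 1 halving).
L2: ⌊1008/2⌋ × 713 = 504 × 713 mm
L3: ⌊713/2⌋ × 504 = 356 × 504 mm
L4: ⌊504/2⌋ × 356 = 252 × 356 mm

252 × 356 mm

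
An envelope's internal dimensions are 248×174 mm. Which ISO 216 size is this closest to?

B5 (176 × 250 mm)

Aspect ratio 248/174 ≈ 1.425 — close to the ISO √2 ≈ 1.414.
In the B-series (B0 = 1000 × 1414 mm): B5 = 176 × 250 mm.
Off by 4 mm total — nearest standard size.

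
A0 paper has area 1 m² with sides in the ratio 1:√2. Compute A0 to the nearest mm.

Let the short side be w mm. Then the long side is w√2 and w · w√2 = 10⁶ mm².
w² = 10⁶/√2, so w = 1000 / 2^(1/4) ≈ 840.9 mm; long side = 1000 · 2^(1/4) ≈ 1189.2 mm.

841 × 1189 mm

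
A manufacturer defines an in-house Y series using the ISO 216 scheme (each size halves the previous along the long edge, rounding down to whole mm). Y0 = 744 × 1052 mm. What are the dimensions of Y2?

372 × 526 mm

Y1: ⌊1052/2⌋ × 744 = 526 × 744 mm
Y2: ⌊744/2⌋ × 526 = 372 × 526 mm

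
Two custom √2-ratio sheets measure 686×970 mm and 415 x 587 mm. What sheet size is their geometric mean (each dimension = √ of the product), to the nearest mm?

Short side: √(686 · 415) = √284690 ≈ 533.6 → 534 mm
Long side: √(970 · 587) = √569390 ≈ 754.6 → 755 mm

534 × 755 mm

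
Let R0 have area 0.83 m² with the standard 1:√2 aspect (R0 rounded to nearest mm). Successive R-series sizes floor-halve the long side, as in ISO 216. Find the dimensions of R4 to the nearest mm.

Let R0's short side be w mm. w · w√2 = 0.83 m² = 830,000 mm², so w ≈ 766.1 mm and w√2 ≈ 1083.4 mm → R0 = 766 × 1083 mm.
R1: ⌊1083/2⌋ × 766 = 541 × 766 mm
R2: ⌊766/2⌋ × 541 = 383 × 541 mm
R3: ⌊541/2⌋ × 383 = 270 × 383 mm
R4: ⌊383/2⌋ × 270 = 191 × 270 mm

191 × 270 mm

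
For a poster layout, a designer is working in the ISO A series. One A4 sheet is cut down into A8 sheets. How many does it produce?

A4 = 210 × 297 mm; A8 = 52 × 74 mm.
Each halving step doubles the count; 4 steps from A4 to A8.
2^4 = 16.

16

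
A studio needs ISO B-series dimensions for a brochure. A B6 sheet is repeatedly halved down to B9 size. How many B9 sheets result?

8

Each ISO step halves the sheet: 1 × B6 → 2 × B7 → 4 × B8 → 8 × B9
From B6 to B9 is 3 halving steps: 2^3 = 8.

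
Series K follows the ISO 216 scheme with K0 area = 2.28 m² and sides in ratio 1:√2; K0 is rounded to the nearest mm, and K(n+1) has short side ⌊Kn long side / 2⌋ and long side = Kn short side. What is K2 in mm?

Let K0's short side be w mm. w · w√2 = 2.28 m² = 2,280,000 mm², so w ≈ 1269.7 mm and w√2 ≈ 1795.7 mm → K0 = 1270 × 1796 mm.
K1: ⌊1796/2⌋ × 1270 = 898 × 1270 mm
K2: ⌊1270/2⌋ × 898 = 635 × 898 mm

635 × 898 mm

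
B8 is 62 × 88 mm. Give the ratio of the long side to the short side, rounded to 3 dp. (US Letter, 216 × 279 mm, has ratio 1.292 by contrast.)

1.419

88 / 62 = 1.419
ISO 216 targets √2 ≈ 1.414; the +0.005 deviation is from mm rounding.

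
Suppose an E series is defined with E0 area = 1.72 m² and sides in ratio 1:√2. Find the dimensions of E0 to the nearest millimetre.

Let the short side be w mm. Then w · w√2 = 1.72 m² = 1,720,000 mm².
w² = 1,720,000/√2, so w ≈ 1102.8 mm; long side = w√2 ≈ 1559.6 mm.

1103 × 1560 mm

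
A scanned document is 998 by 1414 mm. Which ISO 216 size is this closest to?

Aspect ratio 1414/998 ≈ 1.417 — close to the ISO √2 ≈ 1.414.
In the B-series (B0 = 1000 × 1414 mm): B0 = 1000 × 1414 mm.
Off by 2 mm total — nearest standard size.

B0 (1000 × 1414 mm)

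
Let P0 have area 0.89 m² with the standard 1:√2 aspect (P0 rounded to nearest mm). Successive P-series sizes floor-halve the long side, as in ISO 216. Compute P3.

Let P0's short side be w mm. w · w√2 = 0.89 m² = 890,000 mm², so w ≈ 793.3 mm and w√2 ≈ 1121.9 mm → P0 = 793 × 1122 mm.
P1: ⌊1122/2⌋ × 793 = 561 × 793 mm
P2: ⌊793/2⌋ × 561 = 396 × 561 mm
P3: ⌊561/2⌋ × 396 = 280 × 396 mm

280 × 396 mm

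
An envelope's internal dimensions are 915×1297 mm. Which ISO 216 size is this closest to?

C0 (917 × 1297 mm)

Aspect ratio 1297/915 ≈ 1.417 — close to the ISO √2 ≈ 1.414.
In the C-series (envelope sizes, between A and B): C0 = 917 × 1297 mm.
Off by 2 mm total — nearest standard size.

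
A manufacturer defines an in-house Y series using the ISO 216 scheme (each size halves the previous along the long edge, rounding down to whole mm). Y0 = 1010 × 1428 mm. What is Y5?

Y1: ⌊1428/2⌋ × 1010 = 714 × 1010 mm
Y2: ⌊1010/2⌋ × 714 = 505 × 714 mm
Y3: ⌊714/2⌋ × 505 = 357 × 505 mm
Y4: ⌊505/2⌋ × 357 = 252 × 357 mm
Y5: ⌊357/2⌋ × 252 = 178 × 252 mm

178 × 252 mm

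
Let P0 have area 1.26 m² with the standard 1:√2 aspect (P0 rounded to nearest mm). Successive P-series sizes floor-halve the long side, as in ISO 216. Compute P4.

236 × 333 mm

Let P0's short side be w mm. w · w√2 = 1.26 m² = 1,260,000 mm², so w ≈ 943.9 mm and w√2 ≈ 1334.9 mm → P0 = 944 × 1335 mm.
P1: ⌊1335/2⌋ × 944 = 667 × 944 mm
P2: ⌊944/2⌋ × 667 = 472 × 667 mm
P3: ⌊667/2⌋ × 472 = 333 × 472 mm
P4: ⌊472/2⌋ × 333 = 236 × 333 mm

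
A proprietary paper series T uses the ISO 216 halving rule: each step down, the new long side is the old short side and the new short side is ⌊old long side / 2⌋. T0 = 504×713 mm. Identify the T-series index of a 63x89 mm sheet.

T6

T0: 504 × 713 mm
T1: 356 × 504 mm
T2: 252 × 356 mm
T3: 178 × 252 mm
T4: 126 × 178 mm
T5: 89 × 126 mm
T6: 63 × 89 mm
T7: 44 × 63 mm
→ matches T6.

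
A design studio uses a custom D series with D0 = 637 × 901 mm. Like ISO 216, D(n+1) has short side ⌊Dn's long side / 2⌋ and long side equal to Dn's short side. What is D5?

D1: ⌊901/2⌋ × 637 = 450 × 637 mm
D2: ⌊637/2⌋ × 450 = 318 × 450 mm
D3: ⌊450/2⌋ × 318 = 225 × 318 mm
D4: ⌊318/2⌋ × 225 = 159 × 225 mm
D5: ⌊225/2⌋ × 159 = 112 × 159 mm

112 × 159 mm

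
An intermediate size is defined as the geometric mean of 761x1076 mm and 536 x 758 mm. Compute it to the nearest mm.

639 × 903 mm

Short side: √(761 · 536) = √407896 ≈ 638.7 → 639 mm
Long side: √(1076 · 758) = √815608 ≈ 903.1 → 903 mm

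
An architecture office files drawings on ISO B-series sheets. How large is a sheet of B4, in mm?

250 × 353 mm

B0 = 1000 × 1414 mm (B0 has a 1000 mm short side, aspect 1:√2).
B1: ⌊1414/2⌋ × 1000 = 707 × 1000 mm
B2: ⌊1000/2⌋ × 707 = 500 × 707 mm
B3: ⌊707/2⌋ × 500 = 353 × 500 mm
B4: ⌊500/2⌋ × 353 = 250 × 353 mm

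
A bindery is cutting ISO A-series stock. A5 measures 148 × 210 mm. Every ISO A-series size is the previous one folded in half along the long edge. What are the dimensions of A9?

A6: ⌊210/2⌋ × 148 = 105 × 148 mm
A7: ⌊148/2⌋ × 105 = 74 × 105 mm
A8: ⌊105/2⌋ × 74 = 52 × 74 mm
A9: ⌊74/2⌋ × 52 = 37 × 52 mm

37 × 52 mm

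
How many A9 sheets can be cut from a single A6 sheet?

Each ISO step halves the sheet: 1 × A6 → 2 × A7 → 4 × A8 → 8 × A9
From A6 to A9 is 3 halving steps: 2^3 = 8.

8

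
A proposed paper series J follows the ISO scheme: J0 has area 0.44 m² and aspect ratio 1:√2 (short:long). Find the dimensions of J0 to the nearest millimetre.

Let the short side be w mm. Then w · w√2 = 0.44 m² = 440,000 mm².
w² = 440,000/√2, so w ≈ 557.8 mm; long side = w√2 ≈ 788.8 mm.

558 × 789 mm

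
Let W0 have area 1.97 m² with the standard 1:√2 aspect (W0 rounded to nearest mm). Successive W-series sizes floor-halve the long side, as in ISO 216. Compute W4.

295 × 417 mm

Let W0's short side be w mm. w · w√2 = 1.97 m² = 1,970,000 mm², so w ≈ 1180.3 mm and w√2 ≈ 1669.1 mm → W0 = 1180 × 1669 mm.
W1: ⌊1669/2⌋ × 1180 = 834 × 1180 mm
W2: ⌊1180/2⌋ × 834 = 590 × 834 mm
W3: ⌊834/2⌋ × 590 = 417 × 590 mm
W4: ⌊590/2⌋ × 417 = 295 × 417 mm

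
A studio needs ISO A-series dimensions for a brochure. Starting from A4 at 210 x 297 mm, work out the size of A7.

A5: ⌊297/2⌋ × 210 = 148 × 210 mm
A6: ⌊210/2⌋ × 148 = 105 × 148 mm
A7: ⌊148/2⌋ × 105 = 74 × 105 mm

74 × 105 mm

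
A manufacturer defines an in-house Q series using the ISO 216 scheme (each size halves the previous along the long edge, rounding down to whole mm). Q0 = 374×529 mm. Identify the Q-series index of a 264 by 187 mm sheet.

Q2

Q0: 374 × 529 mm
Q1: 264 × 374 mm
Q2: 187 × 264 mm
Q3: 132 × 187 mm
→ matches Q2.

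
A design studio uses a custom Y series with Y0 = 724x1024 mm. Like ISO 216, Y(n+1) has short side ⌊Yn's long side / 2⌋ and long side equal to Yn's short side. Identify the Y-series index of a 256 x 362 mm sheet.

Y0: 724 × 1024 mm
Y1: 512 × 724 mm
Y2: 362 × 512 mm
Y3: 256 × 362 mm
Y4: 181 × 256 mm
→ matches Y3.

Y3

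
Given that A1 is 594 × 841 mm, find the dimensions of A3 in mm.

297 × 420 mm

A2: ⌊841/2⌋ × 594 = 420 × 594 mm
A3: ⌊594/2⌋ × 420 = 297 × 420 mm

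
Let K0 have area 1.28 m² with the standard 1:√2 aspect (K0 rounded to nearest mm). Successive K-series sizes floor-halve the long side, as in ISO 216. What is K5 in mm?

168 × 237 mm

Let K0's short side be w mm. w · w√2 = 1.28 m² = 1,280,000 mm², so w ≈ 951.4 mm and w√2 ≈ 1345.4 mm → K0 = 951 × 1345 mm.
K1: ⌊1345/2⌋ × 951 = 672 × 951 mm
K2: ⌊951/2⌋ × 672 = 475 × 672 mm
K3: ⌊672/2⌋ × 475 = 336 × 475 mm
K4: ⌊475/2⌋ × 336 = 237 × 336 mm
K5: ⌊336/2⌋ × 237 = 168 × 237 mm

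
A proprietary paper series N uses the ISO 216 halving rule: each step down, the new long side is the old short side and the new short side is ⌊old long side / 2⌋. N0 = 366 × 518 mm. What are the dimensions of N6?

45 × 64 mm

N1 = 259 × 366 mm (from N0 by 1 halving).
N2: ⌊366/2⌋ × 259 = 183 × 259 mm
N3: ⌊259/2⌋ × 183 = 129 × 183 mm
N4: ⌊183/2⌋ × 129 = 91 × 129 mm
N5: ⌊129/2⌋ × 91 = 64 × 91 mm
N6: ⌊91/2⌋ × 64 = 45 × 64 mm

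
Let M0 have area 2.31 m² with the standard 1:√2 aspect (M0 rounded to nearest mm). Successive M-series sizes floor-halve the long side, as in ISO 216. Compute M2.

Let M0's short side be w mm. w · w√2 = 2.31 m² = 2,310,000 mm², so w ≈ 1278.1 mm and w√2 ≈ 1807.4 mm → M0 = 1278 × 1807 mm.
M1: ⌊1807/2⌋ × 1278 = 903 × 1278 mm
M2: ⌊1278/2⌋ × 903 = 639 × 903 mm

639 × 903 mm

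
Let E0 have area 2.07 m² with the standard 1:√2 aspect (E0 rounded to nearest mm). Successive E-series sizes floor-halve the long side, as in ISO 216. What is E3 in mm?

427 × 605 mm

Let E0's short side be w mm. w · w√2 = 2.07 m² = 2,070,000 mm², so w ≈ 1209.8 mm and w√2 ≈ 1711.0 mm → E0 = 1210 × 1711 mm.
E1: ⌊1711/2⌋ × 1210 = 855 × 1210 mm
E2: ⌊1210/2⌋ × 855 = 605 × 855 mm
E3: ⌊855/2⌋ × 605 = 427 × 605 mm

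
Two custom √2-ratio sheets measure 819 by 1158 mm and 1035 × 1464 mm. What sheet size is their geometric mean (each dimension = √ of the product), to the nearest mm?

Short side: √(819 · 1035) = √847665 ≈ 920.7 → 921 mm
Long side: √(1158 · 1464) = √1695312 ≈ 1302.0 → 1302 mm

921 × 1302 mm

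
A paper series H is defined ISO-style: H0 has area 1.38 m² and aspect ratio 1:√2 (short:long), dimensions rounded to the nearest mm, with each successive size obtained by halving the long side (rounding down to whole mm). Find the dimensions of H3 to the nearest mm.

349 × 494 mm

Let H0's short side be w mm. w · w√2 = 1.38 m² = 1,380,000 mm², so w ≈ 987.8 mm and w√2 ≈ 1397.0 mm → H0 = 988 × 1397 mm.
H1: ⌊1397/2⌋ × 988 = 698 × 988 mm
H2: ⌊988/2⌋ × 698 = 494 × 698 mm
H3: ⌊698/2⌋ × 494 = 349 × 494 mm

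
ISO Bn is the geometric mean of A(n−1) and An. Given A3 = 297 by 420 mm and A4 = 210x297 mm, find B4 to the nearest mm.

Short side: √(297 · 210) = √62370 ≈ 249.7 → 250 mm
Long side: √(420 · 297) = √124740 ≈ 353.2 → 353 mm

250 × 353 mm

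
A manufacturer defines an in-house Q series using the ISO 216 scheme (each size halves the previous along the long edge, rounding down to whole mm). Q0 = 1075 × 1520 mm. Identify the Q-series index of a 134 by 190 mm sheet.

Q6

Q0: 1075 × 1520 mm
Q1: 760 × 1075 mm
Q2: 537 × 760 mm
Q3: 380 × 537 mm
Q4: 268 × 380 mm
Q5: 190 × 268 mm
Q6: 134 × 190 mm
Q7: 95 × 134 mm
→ matches Q6.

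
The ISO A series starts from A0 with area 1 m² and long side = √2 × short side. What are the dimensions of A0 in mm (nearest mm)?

Let the short side be w mm. Then the long side is w√2 and w · w√2 = 10⁶ mm².
w² = 10⁶/√2, so w = 1000 / 2^(1/4) ≈ 840.9 mm; long side = 1000 · 2^(1/4) ≈ 1189.2 mm.

841 × 1189 mm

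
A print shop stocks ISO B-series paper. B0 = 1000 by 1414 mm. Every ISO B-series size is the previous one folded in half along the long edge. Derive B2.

500 × 707 mm

B1: ⌊1414/2⌋ × 1000 = 707 × 1000 mm
B2: ⌊1000/2⌋ × 707 = 500 × 707 mm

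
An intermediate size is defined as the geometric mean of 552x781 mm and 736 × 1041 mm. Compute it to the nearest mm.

637 × 902 mm

Short side: √(552 · 736) = √406272 ≈ 637.4 → 637 mm
Long side: √(781 · 1041) = √813021 ≈ 901.7 → 902 mm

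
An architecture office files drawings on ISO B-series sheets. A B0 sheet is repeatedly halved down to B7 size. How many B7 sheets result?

128

Each ISO step halves the sheet: 1 × B0 → 2 × B1 → 4 × B2 → 8 × B3 → …
From B0 to B7 is 7 halving steps: 2^7 = 128.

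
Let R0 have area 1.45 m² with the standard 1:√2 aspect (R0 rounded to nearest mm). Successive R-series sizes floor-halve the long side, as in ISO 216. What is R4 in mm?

253 × 358 mm

Let R0's short side be w mm. w · w√2 = 1.45 m² = 1,450,000 mm², so w ≈ 1012.6 mm and w√2 ≈ 1432.0 mm → R0 = 1013 × 1432 mm.
R1: ⌊1432/2⌋ × 1013 = 716 × 1013 mm
R2: ⌊1013/2⌋ × 716 = 506 × 716 mm
R3: ⌊716/2⌋ × 506 = 358 × 506 mm
R4: ⌊506/2⌋ × 358 = 253 × 358 mm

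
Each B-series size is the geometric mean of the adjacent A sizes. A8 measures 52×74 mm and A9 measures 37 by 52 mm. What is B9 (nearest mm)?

Short side: √(52 · 37) = √1924 ≈ 43.9 → 44 mm
Long side: √(74 · 52) = √3848 ≈ 62.0 → 62 mm

44 × 62 mm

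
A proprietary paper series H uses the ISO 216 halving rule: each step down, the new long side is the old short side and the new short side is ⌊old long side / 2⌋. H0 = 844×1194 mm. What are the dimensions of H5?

H1 = 597 × 844 mm (from H0 by 1 halving).
H2: ⌊844/2⌋ × 597 = 422 × 597 mm
H3: ⌊597/2⌋ × 422 = 298 × 422 mm
H4: ⌊422/2⌋ × 298 = 211 × 298 mm
H5: ⌊298/2⌋ × 211 = 149 × 211 mm

149 × 211 mm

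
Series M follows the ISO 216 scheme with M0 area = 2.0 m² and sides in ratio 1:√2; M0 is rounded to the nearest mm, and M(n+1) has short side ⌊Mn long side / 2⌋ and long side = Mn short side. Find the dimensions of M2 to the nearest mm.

594 × 841 mm

Let M0's short side be w mm. w · w√2 = 2.0 m² = 2,000,000 mm², so w ≈ 1189.2 mm and w√2 ≈ 1681.8 mm → M0 = 1189 × 1682 mm.
M1: ⌊1682/2⌋ × 1189 = 841 × 1189 mm
M2: ⌊1189/2⌋ × 841 = 594 × 841 mm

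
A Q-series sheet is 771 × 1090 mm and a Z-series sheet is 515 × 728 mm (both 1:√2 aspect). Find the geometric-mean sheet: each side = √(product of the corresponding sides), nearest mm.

630 × 891 mm

Short side: √(771 · 515) = √397065 ≈ 630.1 → 630 mm
Long side: √(1090 · 728) = √793520 ≈ 890.8 → 891 mm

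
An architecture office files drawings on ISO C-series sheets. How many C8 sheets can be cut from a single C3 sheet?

32

Each ISO step halves the sheet: 1 × C3 → 2 × C4 → 4 × C5 → 8 × C6 → …
From C3 to C8 is 5 halving steps: 2^5 = 32.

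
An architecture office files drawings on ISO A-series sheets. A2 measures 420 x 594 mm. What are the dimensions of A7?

A3: ⌊594/2⌋ × 420 = 297 × 420 mm
A4: ⌊420/2⌋ × 297 = 210 × 297 mm
A5: ⌊297/2⌋ × 210 = 148 × 210 mm
A6: ⌊210/2⌋ × 148 = 105 × 148 mm
A7: ⌊148/2⌋ × 105 = 74 × 105 mm

74 × 105 mm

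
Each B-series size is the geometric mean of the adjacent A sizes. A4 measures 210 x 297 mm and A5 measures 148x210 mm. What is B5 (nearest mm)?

176 × 250 mm

Short side: √(210 · 148) = √31080 ≈ 176.3 → 176 mm
Long side: √(297 · 210) = √62370 ≈ 249.7 → 250 mm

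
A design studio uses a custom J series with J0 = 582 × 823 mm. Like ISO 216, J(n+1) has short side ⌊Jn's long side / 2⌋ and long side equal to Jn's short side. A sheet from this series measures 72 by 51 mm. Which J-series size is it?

J7

J0: 582 × 823 mm
J1: 411 × 582 mm
J2: 291 × 411 mm
J3: 205 × 291 mm
J4: 145 × 205 mm
J5: 102 × 145 mm
J6: 72 × 102 mm
J7: 51 × 72 mm
J8: 36 × 51 mm
→ matches J7.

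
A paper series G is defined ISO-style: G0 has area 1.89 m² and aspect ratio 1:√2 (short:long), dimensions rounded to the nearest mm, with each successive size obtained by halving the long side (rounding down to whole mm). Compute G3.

Let G0's short side be w mm. w · w√2 = 1.89 m² = 1,890,000 mm², so w ≈ 1156.0 mm and w√2 ≈ 1634.9 mm → G0 = 1156 × 1635 mm.
G1: ⌊1635/2⌋ × 1156 = 817 × 1156 mm
G2: ⌊1156/2⌋ × 817 = 578 × 817 mm
G3: ⌊817/2⌋ × 578 = 408 × 578 mm

408 × 578 mm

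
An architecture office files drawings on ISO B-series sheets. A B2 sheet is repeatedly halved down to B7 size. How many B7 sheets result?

Each ISO step halves the sheet: 1 × B2 → 2 × B3 → 4 × B4 → 8 × B5 → …
From B2 to B7 is 5 halving steps: 2^5 = 32.

32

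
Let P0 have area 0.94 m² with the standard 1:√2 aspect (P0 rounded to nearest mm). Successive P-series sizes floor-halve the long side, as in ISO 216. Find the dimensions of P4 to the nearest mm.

203 × 288 mm

Let P0's short side be w mm. w · w√2 = 0.94 m² = 940,000 mm², so w ≈ 815.3 mm and w√2 ≈ 1153.0 mm → P0 = 815 × 1153 mm.
P1: ⌊1153/2⌋ × 815 = 576 × 815 mm
P2: ⌊815/2⌋ × 576 = 407 × 576 mm
P3: ⌊576/2⌋ × 407 = 288 × 407 mm
P4: ⌊407/2⌋ × 288 = 203 × 288 mm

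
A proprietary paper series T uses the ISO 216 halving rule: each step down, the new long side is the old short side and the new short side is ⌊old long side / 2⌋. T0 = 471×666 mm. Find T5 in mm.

T1 = 333 × 471 mm (from T0 by 1 halving).
T2: ⌊471/2⌋ × 333 = 235 × 333 mm
T3: ⌊333/2⌋ × 235 = 166 × 235 mm
T4: ⌊235/2⌋ × 166 = 117 × 166 mm
T5: ⌊166/2⌋ × 117 = 83 × 117 mm

83 × 117 mm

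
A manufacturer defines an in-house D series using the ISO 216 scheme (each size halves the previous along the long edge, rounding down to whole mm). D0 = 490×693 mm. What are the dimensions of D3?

D1 = 346 × 490 mm (from D0 by 1 halving).
D2: ⌊490/2⌋ × 346 = 245 × 346 mm
D3: ⌊346/2⌋ × 245 = 173 × 245 mm

173 × 245 mm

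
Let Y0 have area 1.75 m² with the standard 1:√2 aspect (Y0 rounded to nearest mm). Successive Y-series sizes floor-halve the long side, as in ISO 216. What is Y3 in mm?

Let Y0's short side be w mm. w · w√2 = 1.75 m² = 1,750,000 mm², so w ≈ 1112.4 mm and w√2 ≈ 1573.2 mm → Y0 = 1112 × 1573 mm.
Y1: ⌊1573/2⌋ × 1112 = 786 × 1112 mm
Y2: ⌊1112/2⌋ × 786 = 556 × 786 mm
Y3: ⌊786/2⌋ × 556 = 393 × 556 mm

393 × 556 mm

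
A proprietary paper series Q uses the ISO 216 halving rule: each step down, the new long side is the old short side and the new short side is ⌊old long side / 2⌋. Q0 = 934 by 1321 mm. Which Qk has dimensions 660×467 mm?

Q0: 934 × 1321 mm
Q1: 660 × 934 mm
Q2: 467 × 660 mm
Q3: 330 × 467 mm
→ matches Q2.

Q2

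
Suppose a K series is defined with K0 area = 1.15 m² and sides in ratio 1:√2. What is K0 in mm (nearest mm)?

902 × 1275 mm

Let the short side be w mm. Then w · w√2 = 1.15 m² = 1,150,000 mm².
w² = 1,150,000/√2, so w ≈ 901.8 mm; long side = w√2 ≈ 1275.3 mm.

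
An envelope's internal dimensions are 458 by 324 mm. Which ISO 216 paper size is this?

C3 (324 × 458 mm)

Aspect ratio 458/324 ≈ 1.414 — close to the ISO √2 ≈ 1.414.
In the C-series (envelope sizes, between A and B): C3 = 324 × 458 mm.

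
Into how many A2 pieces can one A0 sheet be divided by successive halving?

4

Each ISO step halves the sheet: 1 × A0 → 2 × A1 → 4 × A2
From A0 to A2 is 2 halving steps: 2^2 = 4.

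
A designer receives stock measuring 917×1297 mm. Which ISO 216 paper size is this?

C0 (917 × 1297 mm)

Aspect ratio 1297/917 ≈ 1.414 — close to the ISO √2 ≈ 1.414.
In the C-series (envelope sizes, between A and B): C0 = 917 × 1297 mm.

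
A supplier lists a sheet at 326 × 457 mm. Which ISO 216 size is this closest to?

C3 (324 × 458 mm)

Aspect ratio 457/326 ≈ 1.402 — close to the ISO √2 ≈ 1.414.
In the C-series (envelope sizes, between A and B): C3 = 324 × 458 mm.
Off by 3 mm total — nearest standard size.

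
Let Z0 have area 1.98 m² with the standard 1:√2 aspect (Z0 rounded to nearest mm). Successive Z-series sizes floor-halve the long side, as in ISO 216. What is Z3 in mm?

418 × 591 mm

Let Z0's short side be w mm. w · w√2 = 1.98 m² = 1,980,000 mm², so w ≈ 1183.2 mm and w√2 ≈ 1673.4 mm → Z0 = 1183 × 1673 mm.
Z1: ⌊1673/2⌋ × 1183 = 836 × 1183 mm
Z2: ⌊1183/2⌋ × 836 = 591 × 836 mm
Z3: ⌊836/2⌋ × 591 = 418 × 591 mm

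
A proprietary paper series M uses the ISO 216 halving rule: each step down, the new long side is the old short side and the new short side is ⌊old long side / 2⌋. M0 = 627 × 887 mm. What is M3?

M1: ⌊887/2⌋ × 627 = 443 × 627 mm
M2: ⌊627/2⌋ × 443 = 313 × 443 mm
M3: ⌊443/2⌋ × 313 = 221 × 313 mm

221 × 313 mm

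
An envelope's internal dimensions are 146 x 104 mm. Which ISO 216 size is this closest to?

A6 (105 × 148 mm)

Aspect ratio 146/104 ≈ 1.404 — close to the ISO √2 ≈ 1.414.
In the A-series (A0 area = 1 m²): A6 = 105 × 148 mm.
Off by 3 mm total — nearest standard size.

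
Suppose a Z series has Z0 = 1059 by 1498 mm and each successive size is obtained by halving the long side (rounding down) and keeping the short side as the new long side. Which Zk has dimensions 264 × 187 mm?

Z0: 1059 × 1498 mm
Z1: 749 × 1059 mm
Z2: 529 × 749 mm
Z3: 374 × 529 mm
Z4: 264 × 374 mm
Z5: 187 × 264 mm
Z6: 132 × 187 mm
→ matches Z5.

Z5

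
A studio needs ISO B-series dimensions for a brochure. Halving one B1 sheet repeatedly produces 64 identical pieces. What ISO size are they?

B7

64 = 2^6, so 6 halving steps.
B1 → B2 → … → B7 after 6 steps.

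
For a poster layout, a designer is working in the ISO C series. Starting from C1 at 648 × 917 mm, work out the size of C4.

229 × 324 mm

C2: ⌊917/2⌋ × 648 = 458 × 648 mm
C3: ⌊648/2⌋ × 458 = 324 × 458 mm
C4: ⌊458/2⌋ × 324 = 229 × 324 mm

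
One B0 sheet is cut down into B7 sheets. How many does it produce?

128

B0 = 1000 × 1414 mm; B7 = 88 × 125 mm.
Each halving step doubles the count; 7 steps from B0 to B7.
2^7 = 128.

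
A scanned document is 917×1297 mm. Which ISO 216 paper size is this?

Aspect ratio 1297/917 ≈ 1.414 — close to the ISO √2 ≈ 1.414.
In the C-series (envelope sizes, between A and B): C0 = 917 × 1297 mm.

C0 (917 × 1297 mm)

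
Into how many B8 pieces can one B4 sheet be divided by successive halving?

16

Each ISO step halves the sheet: 1 × B4 → 2 × B5 → 4 × B6 → 8 × B7 → …
From B4 to B8 is 4 halving steps: 2^4 = 16.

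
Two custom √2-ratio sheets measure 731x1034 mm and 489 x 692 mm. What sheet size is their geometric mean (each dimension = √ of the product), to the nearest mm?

Short side: √(731 · 489) = √357459 ≈ 597.9 → 598 mm
Long side: √(1034 · 692) = √715528 ≈ 845.9 → 846 mm

598 × 846 mm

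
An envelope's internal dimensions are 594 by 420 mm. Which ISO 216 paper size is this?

A2 (420 × 594 mm)

Aspect ratio 594/420 ≈ 1.414 — close to the ISO √2 ≈ 1.414.
In the A-series (A0 area = 1 m²): A2 = 420 × 594 mm.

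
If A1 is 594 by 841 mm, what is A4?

A2: ⌊841/2⌋ × 594 = 420 × 594 mm
A3: ⌊594/2⌋ × 420 = 297 × 420 mm
A4: ⌊420/2⌋ × 297 = 210 × 297 mm

210 × 297 mm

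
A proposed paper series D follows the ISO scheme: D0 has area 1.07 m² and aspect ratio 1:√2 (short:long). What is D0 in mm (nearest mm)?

870 × 1230 mm

Let the short side be w mm. Then w · w√2 = 1.07 m² = 1,070,000 mm².
w² = 1,070,000/√2, so w ≈ 869.8 mm; long side = w√2 ≈ 1230.1 mm.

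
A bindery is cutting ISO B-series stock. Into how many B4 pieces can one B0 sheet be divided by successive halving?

16

B0 = 1000 × 1414 mm; B4 = 250 × 353 mm.
Each halving step doubles the count; 4 steps from B0 to B4.
2^4 = 16.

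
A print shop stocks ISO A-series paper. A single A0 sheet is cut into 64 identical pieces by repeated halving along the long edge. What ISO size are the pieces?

A6

64 = 2^6, so 6 halving steps.
A0 → A1 → … → A6 after 6 steps.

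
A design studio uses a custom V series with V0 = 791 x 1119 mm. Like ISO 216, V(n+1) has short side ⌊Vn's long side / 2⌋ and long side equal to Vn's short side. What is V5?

139 × 197 mm

V1: ⌊1119/2⌋ × 791 = 559 × 791 mm
V2: ⌊791/2⌋ × 559 = 395 × 559 mm
V3: ⌊559/2⌋ × 395 = 279 × 395 mm
V4: ⌊395/2⌋ × 279 = 197 × 279 mm
V5: ⌊279/2⌋ × 197 = 139 × 197 mm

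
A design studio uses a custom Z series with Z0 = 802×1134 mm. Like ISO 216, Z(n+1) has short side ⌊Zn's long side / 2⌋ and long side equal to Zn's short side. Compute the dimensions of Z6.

100 × 141 mm

Z1: ⌊1134/2⌋ × 802 = 567 × 802 mm
Z2: ⌊802/2⌋ × 567 = 401 × 567 mm
Z3: ⌊567/2⌋ × 401 = 283 × 401 mm
Z4: ⌊401/2⌋ × 283 = 200 × 283 mm
Z5: ⌊283/2⌋ × 200 = 141 × 200 mm
Z6: ⌊200/2⌋ × 141 = 100 × 141 mm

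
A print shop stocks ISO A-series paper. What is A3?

297 × 420 mm

A0 = 841 × 1189 mm (A0 has area 1 m², aspect 1:√2).
A1: ⌊1189/2⌋ × 841 = 594 × 841 mm
A2: ⌊841/2⌋ × 594 = 420 × 594 mm
A3: ⌊594/2⌋ × 420 = 297 × 420 mm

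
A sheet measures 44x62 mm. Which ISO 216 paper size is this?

B9 (44 × 62 mm)

Aspect ratio 62/44 ≈ 1.409 — close to the ISO √2 ≈ 1.414.
In the B-series (B0 = 1000 × 1414 mm): B9 = 44 × 62 mm.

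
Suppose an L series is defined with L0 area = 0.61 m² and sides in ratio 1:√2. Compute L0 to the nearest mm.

Let the short side be w mm. Then w · w√2 = 0.61 m² = 610,000 mm².
w² = 610,000/√2, so w ≈ 656.8 mm; long side = w√2 ≈ 928.8 mm.

657 × 929 mm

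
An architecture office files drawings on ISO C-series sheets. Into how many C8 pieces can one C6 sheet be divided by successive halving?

4

C6 = 114 × 162 mm; C8 = 57 × 81 mm.
Each halving step doubles the count; 2 steps from C6 to C8.
2^2 = 4.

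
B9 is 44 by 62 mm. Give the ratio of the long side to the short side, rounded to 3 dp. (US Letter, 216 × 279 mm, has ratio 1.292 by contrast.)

1.409

62 / 44 = 1.409
ISO 216 targets √2 ≈ 1.414; the -0.005 deviation is from mm rounding.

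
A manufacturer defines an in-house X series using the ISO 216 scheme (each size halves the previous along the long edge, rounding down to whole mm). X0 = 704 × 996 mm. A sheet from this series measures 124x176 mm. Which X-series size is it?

X0: 704 × 996 mm
X1: 498 × 704 mm
X2: 352 × 498 mm
X3: 249 × 352 mm
X4: 176 × 249 mm
X5: 124 × 176 mm
X6: 88 × 124 mm
→ matches X5.

X5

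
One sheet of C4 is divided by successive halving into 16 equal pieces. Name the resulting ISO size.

C8

16 = 2^4, so 4 halving steps.
C4 → C5 → … → C8 after 4 steps.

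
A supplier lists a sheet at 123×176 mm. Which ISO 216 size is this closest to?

B6 (125 × 176 mm)

Aspect ratio 176/123 ≈ 1.431 (ISO target is √2 ≈ 1.414).
In the B-series (B0 = 1000 × 1414 mm): B6 = 125 × 176 mm.
Off by 2 mm total — nearest standard size.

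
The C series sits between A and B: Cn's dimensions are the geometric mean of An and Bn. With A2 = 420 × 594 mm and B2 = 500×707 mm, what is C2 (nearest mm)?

458 × 648 mm

Short side: √(420 · 500) = √210000 ≈ 458.3 → 458 mm
Long side: √(594 · 707) = √419958 ≈ 648.0 → 648 mm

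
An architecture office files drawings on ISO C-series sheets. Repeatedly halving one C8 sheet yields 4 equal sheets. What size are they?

4 = 2^2, so 2 halving steps.
C8 → C9 → … → C10 after 2 steps.

C10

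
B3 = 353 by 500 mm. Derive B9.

44 × 62 mm

B4: ⌊500/2⌋ × 353 = 250 × 353 mm
B5: ⌊353/2⌋ × 250 = 176 × 250 mm
B6: ⌊250/2⌋ × 176 = 125 × 176 mm
B7: ⌊176/2⌋ × 125 = 88 × 125 mm
B8: ⌊125/2⌋ × 88 = 62 × 88 mm
B9: ⌊88/2⌋ × 62 = 44 × 62 mm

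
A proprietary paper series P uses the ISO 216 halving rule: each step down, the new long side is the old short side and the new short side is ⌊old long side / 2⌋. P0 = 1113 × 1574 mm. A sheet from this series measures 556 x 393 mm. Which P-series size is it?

P3

P0: 1113 × 1574 mm
P1: 787 × 1113 mm
P2: 556 × 787 mm
P3: 393 × 556 mm
P4: 278 × 393 mm
→ matches P3.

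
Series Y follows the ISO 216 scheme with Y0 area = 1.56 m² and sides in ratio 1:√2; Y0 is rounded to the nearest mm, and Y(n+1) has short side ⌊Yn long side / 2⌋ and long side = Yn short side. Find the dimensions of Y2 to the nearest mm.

Let Y0's short side be w mm. w · w√2 = 1.56 m² = 1,560,000 mm², so w ≈ 1050.3 mm and w√2 ≈ 1485.3 mm → Y0 = 1050 × 1485 mm.
Y1: ⌊1485/2⌋ × 1050 = 742 × 1050 mm
Y2: ⌊1050/2⌋ × 742 = 525 × 742 mm

525 × 742 mm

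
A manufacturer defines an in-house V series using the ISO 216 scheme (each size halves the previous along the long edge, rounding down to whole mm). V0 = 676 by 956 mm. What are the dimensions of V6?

V1: ⌊956/2⌋ × 676 = 478 × 676 mm
V2: ⌊676/2⌋ × 478 = 338 × 478 mm
V3: ⌊478/2⌋ × 338 = 239 × 338 mm
V4: ⌊338/2⌋ × 239 = 169 × 239 mm
V5: ⌊239/2⌋ × 169 = 119 × 169 mm
V6: ⌊169/2⌋ × 119 = 84 × 119 mm

84 × 119 mm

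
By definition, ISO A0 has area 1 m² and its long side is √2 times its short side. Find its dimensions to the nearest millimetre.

841 × 1189 mm

Let the short side be w mm. Then the long side is w√2 and w · w√2 = 10⁶ mm².
w² = 10⁶/√2, so w = 1000 / 2^(1/4) ≈ 840.9 mm; long side = 1000 · 2^(1/4) ≈ 1189.2 mm.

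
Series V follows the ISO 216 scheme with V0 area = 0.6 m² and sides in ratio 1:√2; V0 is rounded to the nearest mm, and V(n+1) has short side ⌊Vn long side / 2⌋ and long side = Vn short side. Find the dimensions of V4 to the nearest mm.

Let V0's short side be w mm. w · w√2 = 0.6 m² = 600,000 mm², so w ≈ 651.4 mm and w√2 ≈ 921.2 mm → V0 = 651 × 921 mm.
V1: ⌊921/2⌋ × 651 = 460 × 651 mm
V2: ⌊651/2⌋ × 460 = 325 × 460 mm
V3: ⌊460/2⌋ × 325 = 230 × 325 mm
V4: ⌊325/2⌋ × 230 = 162 × 230 mm

162 × 230 mm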